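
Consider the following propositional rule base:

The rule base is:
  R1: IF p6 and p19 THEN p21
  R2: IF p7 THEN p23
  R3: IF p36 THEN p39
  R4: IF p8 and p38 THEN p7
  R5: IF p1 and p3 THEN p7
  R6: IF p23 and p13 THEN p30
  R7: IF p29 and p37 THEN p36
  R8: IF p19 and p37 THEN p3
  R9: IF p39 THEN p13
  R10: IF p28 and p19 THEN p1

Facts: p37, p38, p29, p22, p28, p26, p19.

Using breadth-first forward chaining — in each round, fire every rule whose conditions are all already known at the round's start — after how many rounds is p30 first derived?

Round 1 fires R7, R8, R10, giving p36, p3, p1.
Round 2 fires R3, R5, giving p39, p7.
Round 3 fires R2, R9, giving p23, p13.
Round 4 fires R6, giving p30.
p30 first appears in round 4.

4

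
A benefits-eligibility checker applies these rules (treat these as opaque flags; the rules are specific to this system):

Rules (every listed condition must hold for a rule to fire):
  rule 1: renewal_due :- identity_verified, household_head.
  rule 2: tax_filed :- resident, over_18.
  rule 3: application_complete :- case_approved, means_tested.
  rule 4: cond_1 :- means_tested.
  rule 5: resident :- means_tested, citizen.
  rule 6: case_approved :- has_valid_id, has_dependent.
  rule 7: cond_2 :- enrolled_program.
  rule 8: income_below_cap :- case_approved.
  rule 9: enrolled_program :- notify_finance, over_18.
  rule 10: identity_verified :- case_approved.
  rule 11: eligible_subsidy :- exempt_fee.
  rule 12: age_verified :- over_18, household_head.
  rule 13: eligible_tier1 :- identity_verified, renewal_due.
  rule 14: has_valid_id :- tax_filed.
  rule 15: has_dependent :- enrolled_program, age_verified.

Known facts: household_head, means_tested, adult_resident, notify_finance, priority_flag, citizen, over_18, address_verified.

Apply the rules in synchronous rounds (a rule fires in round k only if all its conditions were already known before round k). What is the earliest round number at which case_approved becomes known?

Round 1 — rule 4, rule 5, rule 9, rule 12, derive cond_1, resident, enrolled_program, age_verified.
Round 2 — rule 2, rule 7, rule 15, derive tax_filed, cond_2, has_dependent.
Round 3 — rule 14, derive has_valid_id.
Round 4 — rule 6, derive case_approved.
case_approved first appears in round 4.

4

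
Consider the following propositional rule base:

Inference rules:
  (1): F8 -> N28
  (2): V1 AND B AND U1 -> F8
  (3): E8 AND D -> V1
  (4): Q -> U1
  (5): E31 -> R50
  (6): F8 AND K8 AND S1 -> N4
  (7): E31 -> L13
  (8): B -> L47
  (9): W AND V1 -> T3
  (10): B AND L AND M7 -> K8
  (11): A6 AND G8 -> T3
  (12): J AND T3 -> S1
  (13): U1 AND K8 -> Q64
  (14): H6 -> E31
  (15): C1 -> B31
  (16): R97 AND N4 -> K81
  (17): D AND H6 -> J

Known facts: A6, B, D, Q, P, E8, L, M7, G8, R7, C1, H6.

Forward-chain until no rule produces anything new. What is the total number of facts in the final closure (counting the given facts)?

27

Round 1: (3) [E8 AND D -> V1]; (4) [Q -> U1]; (8) [B -> L47]; (10) [B AND L AND M7 -> K8]; (11) [A6 AND G8 -> T3]; (14) [H6 -> E31]; (15) [C1 -> B31]; (17) [D AND H6 -> J]. New: V1, U1, L47, K8, T3, E31, B31, J.
Round 2: (2) [V1 AND B AND U1 -> F8]; (5) [E31 -> R50]; (7) [E31 -> L13]; (12) [J AND T3 -> S1]; (13) [U1 AND K8 -> Q64]. New: F8, R50, L13, S1, Q64.
Round 3: (1) [F8 -> N28]; (6) [F8 AND K8 AND S1 -> N4]. New: N28, N4.
Closure: {A6, B, B31, C1, D, E31, E8, F8, G8, H6, J, K8, L, L13, L47, M7, N28, N4, P, Q, Q64, R50, R7, S1, T3, U1, V1} — 27 facts.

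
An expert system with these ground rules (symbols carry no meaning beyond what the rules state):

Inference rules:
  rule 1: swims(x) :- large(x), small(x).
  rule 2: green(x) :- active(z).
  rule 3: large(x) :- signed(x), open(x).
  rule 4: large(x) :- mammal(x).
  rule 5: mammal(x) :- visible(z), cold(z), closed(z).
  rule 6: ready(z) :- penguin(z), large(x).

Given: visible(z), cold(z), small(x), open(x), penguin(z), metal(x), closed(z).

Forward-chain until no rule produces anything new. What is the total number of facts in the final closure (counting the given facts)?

Round 1 fires rule 5, giving mammal(x).
Round 2 fires rule 4, giving large(x).
Round 3 fires rule 1, rule 6, giving swims(x), ready(z).
Closure: {closed(z), cold(z), large(x), mammal(x), metal(x), open(x), penguin(z), ready(z), small(x), swims(x), visible(z)} — 11 facts.

11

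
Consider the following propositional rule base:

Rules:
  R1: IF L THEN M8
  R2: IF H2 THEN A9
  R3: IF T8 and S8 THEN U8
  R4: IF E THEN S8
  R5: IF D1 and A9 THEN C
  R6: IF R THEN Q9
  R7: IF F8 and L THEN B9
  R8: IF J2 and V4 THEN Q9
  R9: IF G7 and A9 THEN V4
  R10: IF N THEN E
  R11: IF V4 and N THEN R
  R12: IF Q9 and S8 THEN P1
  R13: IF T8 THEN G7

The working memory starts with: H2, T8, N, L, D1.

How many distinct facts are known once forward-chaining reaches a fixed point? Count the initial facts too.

16

Round 1: R1 [IF L THEN M8]; R2 [IF H2 THEN A9]; R10 [IF N THEN E]; R13 [IF T8 THEN G7]. Adds M8, A9, E, G7.
Round 2: R4 [IF E THEN S8]; R5 [IF D1 and A9 THEN C]; R9 [IF G7 and A9 THEN V4]. Adds S8, C, V4.
Round 3: R3 [IF T8 and S8 THEN U8]; R11 [IF V4 and N THEN R]. Adds U8, R.
Round 4: R6 [IF R THEN Q9]. Adds Q9.
Round 5: R12 [IF Q9 and S8 THEN P1]. Adds P1.
Closure: {A9, C, D1, E, G7, H2, L, M8, N, P1, Q9, R, S8, T8, U8, V4} — 16 facts.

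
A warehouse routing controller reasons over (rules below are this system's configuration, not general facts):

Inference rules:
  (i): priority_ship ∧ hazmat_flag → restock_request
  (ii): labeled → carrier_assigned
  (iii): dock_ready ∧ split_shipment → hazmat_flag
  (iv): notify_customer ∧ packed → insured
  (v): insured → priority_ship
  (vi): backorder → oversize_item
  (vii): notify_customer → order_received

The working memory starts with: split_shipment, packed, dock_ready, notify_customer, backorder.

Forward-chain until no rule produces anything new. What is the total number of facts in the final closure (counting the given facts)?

[1] (iii) [dock_ready ∧ split_shipment → hazmat_flag]; (iv) [notify_customer ∧ packed → insured]; (vi) [backorder → oversize_item]; (vii) [notify_customer → order_received]. ⇒ new: hazmat_flag, insured, oversize_item, order_received.
[2] (v) [insured → priority_ship]. ⇒ new: priority_ship.
[3] (i) [priority_ship ∧ hazmat_flag → restock_request]. ⇒ new: restock_request.
Closure: {backorder, dock_ready, hazmat_flag, insured, notify_customer, order_received, oversize_item, packed, priority_ship, restock_request, split_shipment} — 11 facts.

11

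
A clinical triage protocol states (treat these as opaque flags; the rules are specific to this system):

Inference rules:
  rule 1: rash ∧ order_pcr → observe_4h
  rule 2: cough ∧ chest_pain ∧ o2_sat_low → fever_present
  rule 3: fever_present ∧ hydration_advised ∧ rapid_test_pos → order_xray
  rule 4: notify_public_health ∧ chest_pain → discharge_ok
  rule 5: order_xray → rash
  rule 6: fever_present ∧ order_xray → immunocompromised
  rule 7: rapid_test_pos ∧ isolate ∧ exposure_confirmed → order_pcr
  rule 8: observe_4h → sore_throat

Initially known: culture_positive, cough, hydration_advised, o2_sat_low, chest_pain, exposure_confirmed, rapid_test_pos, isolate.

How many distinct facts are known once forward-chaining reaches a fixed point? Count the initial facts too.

15

Round 1: rule 2 [cough ∧ chest_pain ∧ o2_sat_low → fever_present]; rule 7 [rapid_test_pos ∧ isolate ∧ exposure_confirmed → order_pcr]. New: fever_present, order_pcr.
Round 2: rule 3 [fever_present ∧ hydration_advised ∧ rapid_test_pos → order_xray]. New: order_xray.
Round 3: rule 5 [order_xray → rash]; rule 6 [fever_present ∧ order_xray → immunocompromised]. New: rash, immunocompromised.
Round 4: rule 1 [rash ∧ order_pcr → observe_4h]. New: observe_4h.
Round 5: rule 8 [observe_4h → sore_throat]. New: sore_throat.
Closure: {chest_pain, cough, culture_positive, exposure_confirmed, fever_present, hydration_advised, immunocompromised, isolate, o2_sat_low, observe_4h, order_pcr, order_xray, rapid_test_pos, rash, sore_throat} — 15 facts.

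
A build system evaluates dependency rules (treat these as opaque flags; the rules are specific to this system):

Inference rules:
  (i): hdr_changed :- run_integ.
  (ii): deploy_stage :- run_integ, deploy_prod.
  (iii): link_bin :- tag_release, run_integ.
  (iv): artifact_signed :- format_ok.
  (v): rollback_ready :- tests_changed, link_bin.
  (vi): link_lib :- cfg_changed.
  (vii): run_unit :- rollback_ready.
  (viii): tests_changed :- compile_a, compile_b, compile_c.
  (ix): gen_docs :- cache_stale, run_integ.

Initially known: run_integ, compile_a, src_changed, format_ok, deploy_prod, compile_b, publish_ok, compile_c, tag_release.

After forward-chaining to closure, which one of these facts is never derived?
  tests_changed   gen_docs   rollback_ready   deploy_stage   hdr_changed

gen_docs

Round 1 — (i), (ii), (iii), (iv), (viii), derive hdr_changed, deploy_stage, link_bin, artifact_signed, tests_changed.
Round 2 — (v), derive rollback_ready.
Round 3 — (vii), derive run_unit.
Derived: deploy_stage (round 1), rollback_ready (round 2), hdr_changed (round 1), tests_changed (round 1). gen_docs never appears in any round.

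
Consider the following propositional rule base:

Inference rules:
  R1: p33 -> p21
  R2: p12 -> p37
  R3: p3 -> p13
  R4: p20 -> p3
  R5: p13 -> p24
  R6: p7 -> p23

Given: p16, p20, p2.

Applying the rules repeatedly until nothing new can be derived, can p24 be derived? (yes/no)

yes

Round 1 fires R4, giving p3.
Round 2 fires R3, giving p13.
Round 3 fires R5, giving p24.
p24 appears in round 3, so it is derivable.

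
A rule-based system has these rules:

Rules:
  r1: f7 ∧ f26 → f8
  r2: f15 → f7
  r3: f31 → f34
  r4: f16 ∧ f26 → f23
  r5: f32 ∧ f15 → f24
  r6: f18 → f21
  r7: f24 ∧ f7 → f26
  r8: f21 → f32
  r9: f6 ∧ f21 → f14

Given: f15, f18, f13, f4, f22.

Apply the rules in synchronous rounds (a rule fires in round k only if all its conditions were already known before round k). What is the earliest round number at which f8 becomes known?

5

[1] r2 [f15 → f7]; r6 [f18 → f21]. ⇒ new: f7, f21.
[2] r8 [f21 → f32]. ⇒ new: f32.
[3] r5 [f32 ∧ f15 → f24]. ⇒ new: f24.
[4] r7 [f24 ∧ f7 → f26]. ⇒ new: f26.
[5] r1 [f7 ∧ f26 → f8]. ⇒ new: f8.
f8 first appears in round 5.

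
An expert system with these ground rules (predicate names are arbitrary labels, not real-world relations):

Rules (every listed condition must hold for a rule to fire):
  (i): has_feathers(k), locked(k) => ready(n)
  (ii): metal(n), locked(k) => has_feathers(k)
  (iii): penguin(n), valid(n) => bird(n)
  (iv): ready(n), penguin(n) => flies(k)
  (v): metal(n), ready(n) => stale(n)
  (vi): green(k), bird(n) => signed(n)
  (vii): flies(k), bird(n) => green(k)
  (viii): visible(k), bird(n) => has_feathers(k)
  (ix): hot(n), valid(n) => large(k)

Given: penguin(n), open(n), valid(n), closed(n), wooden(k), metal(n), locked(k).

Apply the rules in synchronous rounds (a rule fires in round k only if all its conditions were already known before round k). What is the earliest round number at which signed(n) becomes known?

[1] (ii) [metal(n), locked(k) => has_feathers(k)]; (iii) [penguin(n), valid(n) => bird(n)]. ⇒ new: has_feathers(k), bird(n).
[2] (i) [has_feathers(k), locked(k) => ready(n)]. ⇒ new: ready(n).
[3] (iv) [ready(n), penguin(n) => flies(k)]; (v) [metal(n), ready(n) => stale(n)]. ⇒ new: flies(k), stale(n).
[4] (vii) [flies(k), bird(n) => green(k)]. ⇒ new: green(k).
[5] (vi) [green(k), bird(n) => signed(n)]. ⇒ new: signed(n).
signed(n) first appears in round 5.

5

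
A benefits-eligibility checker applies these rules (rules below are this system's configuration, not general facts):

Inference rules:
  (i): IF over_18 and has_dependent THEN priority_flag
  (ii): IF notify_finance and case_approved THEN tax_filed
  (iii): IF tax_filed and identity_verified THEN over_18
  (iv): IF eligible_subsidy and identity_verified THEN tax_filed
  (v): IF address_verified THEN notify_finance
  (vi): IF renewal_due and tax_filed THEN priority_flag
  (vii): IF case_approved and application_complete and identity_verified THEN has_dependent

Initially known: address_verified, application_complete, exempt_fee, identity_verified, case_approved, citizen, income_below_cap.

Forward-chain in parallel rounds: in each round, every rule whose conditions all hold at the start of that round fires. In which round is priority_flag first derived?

4

[1] (v) [IF address_verified THEN notify_finance]; (vii) [IF case_approved and application_complete and identity_verified THEN has_dependent]. ⇒ new: notify_finance, has_dependent.
[2] (ii) [IF notify_finance and case_approved THEN tax_filed]. ⇒ new: tax_filed.
[3] (iii) [IF tax_filed and identity_verified THEN over_18]. ⇒ new: over_18.
[4] (i) [IF over_18 and has_dependent THEN priority_flag]. ⇒ new: priority_flag.
priority_flag first appears in round 4.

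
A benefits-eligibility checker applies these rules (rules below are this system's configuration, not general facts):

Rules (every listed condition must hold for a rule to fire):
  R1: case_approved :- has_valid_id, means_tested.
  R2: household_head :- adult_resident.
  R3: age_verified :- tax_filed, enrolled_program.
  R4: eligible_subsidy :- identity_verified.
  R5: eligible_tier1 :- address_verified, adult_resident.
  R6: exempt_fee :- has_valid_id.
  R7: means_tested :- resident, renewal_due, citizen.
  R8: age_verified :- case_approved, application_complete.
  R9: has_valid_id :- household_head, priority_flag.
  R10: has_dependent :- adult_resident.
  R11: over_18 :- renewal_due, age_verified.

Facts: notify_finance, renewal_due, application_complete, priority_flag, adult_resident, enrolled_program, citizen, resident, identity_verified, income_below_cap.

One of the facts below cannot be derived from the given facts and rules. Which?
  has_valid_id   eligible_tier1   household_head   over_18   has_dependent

eligible_tier1

Round 1: R2 [household_head :- adult_resident.]; R4 [eligible_subsidy :- identity_verified.]; R7 [means_tested :- resident, renewal_due, citizen.]; R10 [has_dependent :- adult_resident.]. Adds household_head, eligible_subsidy, means_tested, has_dependent.
Round 2: R9 [has_valid_id :- household_head, priority_flag.]. Adds has_valid_id.
Round 3: R1 [case_approved :- has_valid_id, means_tested.]; R6 [exempt_fee :- has_valid_id.]. Adds case_approved, exempt_fee.
Round 4: R8 [age_verified :- case_approved, application_complete.]. Adds age_verified.
Round 5: R11 [over_18 :- renewal_due, age_verified.]. Adds over_18.
Derived: household_head (round 1), has_valid_id (round 2), over_18 (round 5), has_dependent (round 1). eligible_tier1 never appears in any round.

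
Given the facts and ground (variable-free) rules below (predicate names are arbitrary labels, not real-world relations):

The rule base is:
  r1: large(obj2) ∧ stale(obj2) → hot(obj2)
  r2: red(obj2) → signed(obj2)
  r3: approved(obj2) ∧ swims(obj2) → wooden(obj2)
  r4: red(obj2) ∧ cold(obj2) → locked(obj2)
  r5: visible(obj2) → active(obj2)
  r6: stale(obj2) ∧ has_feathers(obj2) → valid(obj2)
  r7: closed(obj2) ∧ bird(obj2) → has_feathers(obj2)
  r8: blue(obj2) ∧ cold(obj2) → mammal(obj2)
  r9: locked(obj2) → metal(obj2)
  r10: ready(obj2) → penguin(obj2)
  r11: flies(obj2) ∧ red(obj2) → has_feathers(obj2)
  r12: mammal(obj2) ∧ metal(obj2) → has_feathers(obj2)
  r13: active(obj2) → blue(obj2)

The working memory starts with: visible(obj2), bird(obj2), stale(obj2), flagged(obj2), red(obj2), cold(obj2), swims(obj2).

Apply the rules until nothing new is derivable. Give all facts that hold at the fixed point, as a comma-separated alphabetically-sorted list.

[1] r2 [red(obj2) → signed(obj2)]; r4 [red(obj2) ∧ cold(obj2) → locked(obj2)]; r5 [visible(obj2) → active(obj2)]. ⇒ new: signed(obj2), locked(obj2), active(obj2).
[2] r9 [locked(obj2) → metal(obj2)]; r13 [active(obj2) → blue(obj2)]. ⇒ new: metal(obj2), blue(obj2).
[3] r8 [blue(obj2) ∧ cold(obj2) → mammal(obj2)]. ⇒ new: mammal(obj2).
[4] r12 [mammal(obj2) ∧ metal(obj2) → has_feathers(obj2)]. ⇒ new: has_feathers(obj2).
[5] r6 [stale(obj2) ∧ has_feathers(obj2) → valid(obj2)]. ⇒ new: valid(obj2).

active(obj2), bird(obj2), blue(obj2), cold(obj2), flagged(obj2), has_feathers(obj2), locked(obj2), mammal(obj2), metal(obj2), red(obj2), signed(obj2), stale(obj2), swims(obj2), valid(obj2), visible(obj2)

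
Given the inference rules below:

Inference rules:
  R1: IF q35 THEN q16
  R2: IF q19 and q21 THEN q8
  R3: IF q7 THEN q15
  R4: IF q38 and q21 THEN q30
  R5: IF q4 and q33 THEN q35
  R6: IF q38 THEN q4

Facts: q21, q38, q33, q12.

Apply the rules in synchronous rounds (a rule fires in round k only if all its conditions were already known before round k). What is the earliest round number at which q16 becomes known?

3

[1] R4 [IF q38 and q21 THEN q30]; R6 [IF q38 THEN q4]. ⇒ new: q30, q4.
[2] R5 [IF q4 and q33 THEN q35]. ⇒ new: q35.
[3] R1 [IF q35 THEN q16]. ⇒ new: q16.
q16 first appears in round 3.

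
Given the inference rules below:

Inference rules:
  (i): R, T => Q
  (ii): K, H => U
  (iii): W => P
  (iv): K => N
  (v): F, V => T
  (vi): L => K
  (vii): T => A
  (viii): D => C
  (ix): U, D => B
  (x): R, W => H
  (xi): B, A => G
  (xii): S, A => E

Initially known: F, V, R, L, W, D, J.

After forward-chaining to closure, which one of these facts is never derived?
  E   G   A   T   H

Round 1 — (iii), (v), (vi), (viii), (x), derive P, T, K, C, H.
Round 2 — (i), (ii), (iv), (vii), derive Q, U, N, A.
Round 3 — (ix), derive B.
Round 4 — (xi), derive G.
Derived: G (round 4), H (round 1), A (round 2), T (round 1). E never appears in any round.

E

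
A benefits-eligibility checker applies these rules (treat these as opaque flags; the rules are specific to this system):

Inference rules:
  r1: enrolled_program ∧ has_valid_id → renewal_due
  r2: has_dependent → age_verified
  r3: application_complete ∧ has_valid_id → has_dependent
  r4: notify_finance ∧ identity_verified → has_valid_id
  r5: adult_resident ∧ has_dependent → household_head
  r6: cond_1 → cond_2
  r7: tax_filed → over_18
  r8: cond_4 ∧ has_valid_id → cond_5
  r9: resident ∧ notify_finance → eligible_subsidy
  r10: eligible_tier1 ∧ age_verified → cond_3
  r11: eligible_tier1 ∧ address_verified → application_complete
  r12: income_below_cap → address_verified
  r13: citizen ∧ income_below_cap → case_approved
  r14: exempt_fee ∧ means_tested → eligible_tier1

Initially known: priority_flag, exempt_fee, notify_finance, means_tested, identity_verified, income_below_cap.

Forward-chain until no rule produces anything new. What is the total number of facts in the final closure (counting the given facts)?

Round 1: r4 [notify_finance ∧ identity_verified → has_valid_id]; r12 [income_below_cap → address_verified]; r14 [exempt_fee ∧ means_tested → eligible_tier1]. Adds has_valid_id, address_verified, eligible_tier1.
Round 2: r11 [eligible_tier1 ∧ address_verified → application_complete]. Adds application_complete.
Round 3: r3 [application_complete ∧ has_valid_id → has_dependent]. Adds has_dependent.
Round 4: r2 [has_dependent → age_verified]. Adds age_verified.
Round 5: r10 [eligible_tier1 ∧ age_verified → cond_3]. Adds cond_3.
Closure: {address_verified, age_verified, application_complete, cond_3, eligible_tier1, exempt_fee, has_dependent, has_valid_id, identity_verified, income_below_cap, means_tested, notify_finance, priority_flag} — 13 facts.

13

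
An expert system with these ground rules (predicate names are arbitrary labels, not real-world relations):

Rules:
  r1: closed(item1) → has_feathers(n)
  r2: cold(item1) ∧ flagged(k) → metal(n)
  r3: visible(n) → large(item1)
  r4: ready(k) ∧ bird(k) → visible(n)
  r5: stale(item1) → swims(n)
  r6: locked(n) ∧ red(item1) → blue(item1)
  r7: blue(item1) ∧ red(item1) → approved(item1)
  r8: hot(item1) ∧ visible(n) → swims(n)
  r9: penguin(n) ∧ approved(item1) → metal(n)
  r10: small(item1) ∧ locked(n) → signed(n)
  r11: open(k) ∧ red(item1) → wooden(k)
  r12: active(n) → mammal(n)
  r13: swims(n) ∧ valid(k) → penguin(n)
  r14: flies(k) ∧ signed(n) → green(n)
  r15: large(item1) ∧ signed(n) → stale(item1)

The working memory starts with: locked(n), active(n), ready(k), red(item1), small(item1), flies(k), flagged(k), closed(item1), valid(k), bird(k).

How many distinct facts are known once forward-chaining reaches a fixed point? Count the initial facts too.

22

Round 1: r1 [closed(item1) → has_feathers(n)]; r4 [ready(k) ∧ bird(k) → visible(n)]; r6 [locked(n) ∧ red(item1) → blue(item1)]; r10 [small(item1) ∧ locked(n) → signed(n)]; r12 [active(n) → mammal(n)]. New: has_feathers(n), visible(n), blue(item1), signed(n), mammal(n).
Round 2: r3 [visible(n) → large(item1)]; r7 [blue(item1) ∧ red(item1) → approved(item1)]; r14 [flies(k) ∧ signed(n) → green(n)]. New: large(item1), approved(item1), green(n).
Round 3: r15 [large(item1) ∧ signed(n) → stale(item1)]. New: stale(item1).
Round 4: r5 [stale(item1) → swims(n)]. New: swims(n).
Round 5: r13 [swims(n) ∧ valid(k) → penguin(n)]. New: penguin(n).
Round 6: r9 [penguin(n) ∧ approved(item1) → metal(n)]. New: metal(n).
Closure: {active(n), approved(item1), bird(k), blue(item1), closed(item1), flagged(k), flies(k), green(n), has_feathers(n), large(item1), locked(n), mammal(n), metal(n), penguin(n), ready(k), red(item1), signed(n), small(item1), stale(item1), swims(n), valid(k), visible(n)} — 22 facts.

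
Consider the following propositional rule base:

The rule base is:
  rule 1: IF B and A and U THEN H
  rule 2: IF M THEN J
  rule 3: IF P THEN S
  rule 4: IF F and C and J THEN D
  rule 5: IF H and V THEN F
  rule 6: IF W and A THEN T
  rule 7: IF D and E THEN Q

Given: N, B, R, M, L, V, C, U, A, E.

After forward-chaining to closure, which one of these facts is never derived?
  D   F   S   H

Round 1 fires rule 1, rule 2, giving H, J.
Round 2 fires rule 5, giving F.
Round 3 fires rule 4, giving D.
Round 4 fires rule 7, giving Q.
Derived: H (round 1), F (round 2), D (round 3). S never appears in any round.

S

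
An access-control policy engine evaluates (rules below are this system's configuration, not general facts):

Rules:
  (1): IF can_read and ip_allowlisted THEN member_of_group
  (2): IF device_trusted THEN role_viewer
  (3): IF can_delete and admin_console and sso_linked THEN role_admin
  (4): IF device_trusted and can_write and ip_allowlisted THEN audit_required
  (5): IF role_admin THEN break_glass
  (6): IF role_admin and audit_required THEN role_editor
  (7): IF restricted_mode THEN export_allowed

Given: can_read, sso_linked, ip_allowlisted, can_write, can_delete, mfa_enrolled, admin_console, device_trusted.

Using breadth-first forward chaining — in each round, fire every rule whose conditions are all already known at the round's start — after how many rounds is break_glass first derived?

2

Round 1: (1) [IF can_read and ip_allowlisted THEN member_of_group]; (2) [IF device_trusted THEN role_viewer]; (3) [IF can_delete and admin_console and sso_linked THEN role_admin]; (4) [IF device_trusted and can_write and ip_allowlisted THEN audit_required]. New: member_of_group, role_viewer, role_admin, audit_required.
Round 2: (5) [IF role_admin THEN break_glass]; (6) [IF role_admin and audit_required THEN role_editor]. New: break_glass, role_editor.
break_glass first appears in round 2.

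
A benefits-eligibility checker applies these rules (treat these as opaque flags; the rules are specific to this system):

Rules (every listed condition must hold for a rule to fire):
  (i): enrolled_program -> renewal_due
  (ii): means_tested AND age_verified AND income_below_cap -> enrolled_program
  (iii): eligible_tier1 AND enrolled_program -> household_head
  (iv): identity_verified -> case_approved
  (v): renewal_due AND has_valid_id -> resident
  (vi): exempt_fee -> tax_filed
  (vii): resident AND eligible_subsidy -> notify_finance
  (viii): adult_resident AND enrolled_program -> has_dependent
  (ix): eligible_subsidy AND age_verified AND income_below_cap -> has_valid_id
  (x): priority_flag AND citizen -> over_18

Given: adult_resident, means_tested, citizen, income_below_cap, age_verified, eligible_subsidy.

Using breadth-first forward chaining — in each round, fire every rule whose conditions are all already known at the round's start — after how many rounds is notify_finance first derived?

Round 1 — (ii), (ix), derive enrolled_program, has_valid_id.
Round 2 — (i), (viii), derive renewal_due, has_dependent.
Round 3 — (v), derive resident.
Round 4 — (vii), derive notify_finance.
notify_finance first appears in round 4.

4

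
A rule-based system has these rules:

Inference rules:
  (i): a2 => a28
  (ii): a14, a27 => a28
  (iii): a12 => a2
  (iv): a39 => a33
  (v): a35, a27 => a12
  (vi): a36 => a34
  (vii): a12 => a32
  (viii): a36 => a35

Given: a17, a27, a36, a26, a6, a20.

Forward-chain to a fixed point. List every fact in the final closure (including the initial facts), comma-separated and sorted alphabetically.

a12, a17, a2, a20, a26, a27, a28, a32, a34, a35, a36, a6

Round 1 — (vi), (viii), derive a34, a35.
Round 2 — (v), derive a12.
Round 3 — (iii), (vii), derive a2, a32.
Round 4 — (i), derive a28.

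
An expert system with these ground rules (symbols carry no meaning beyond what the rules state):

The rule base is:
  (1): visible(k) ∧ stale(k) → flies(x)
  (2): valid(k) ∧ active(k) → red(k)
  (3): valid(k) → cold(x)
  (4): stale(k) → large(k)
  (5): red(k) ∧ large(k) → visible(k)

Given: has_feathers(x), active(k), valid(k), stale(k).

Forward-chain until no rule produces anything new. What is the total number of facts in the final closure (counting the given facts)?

[1] (2) [valid(k) ∧ active(k) → red(k)]; (3) [valid(k) → cold(x)]; (4) [stale(k) → large(k)]. ⇒ new: red(k), cold(x), large(k).
[2] (5) [red(k) ∧ large(k) → visible(k)]. ⇒ new: visible(k).
[3] (1) [visible(k) ∧ stale(k) → flies(x)]. ⇒ new: flies(x).
Closure: {active(k), cold(x), flies(x), has_feathers(x), large(k), red(k), stale(k), valid(k), visible(k)} — 9 facts.

9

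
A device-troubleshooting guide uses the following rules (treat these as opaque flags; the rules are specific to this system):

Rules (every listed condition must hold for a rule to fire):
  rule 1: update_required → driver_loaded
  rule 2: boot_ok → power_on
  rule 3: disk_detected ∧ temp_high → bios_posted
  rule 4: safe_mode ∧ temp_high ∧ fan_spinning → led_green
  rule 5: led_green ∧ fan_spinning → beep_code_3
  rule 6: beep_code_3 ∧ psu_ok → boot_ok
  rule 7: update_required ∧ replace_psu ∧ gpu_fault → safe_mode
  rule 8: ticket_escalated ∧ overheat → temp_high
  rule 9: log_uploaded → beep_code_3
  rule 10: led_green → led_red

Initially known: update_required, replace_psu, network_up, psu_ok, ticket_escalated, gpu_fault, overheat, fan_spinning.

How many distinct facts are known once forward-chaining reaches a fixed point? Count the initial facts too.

Round 1: rule 1 [update_required → driver_loaded]; rule 7 [update_required ∧ replace_psu ∧ gpu_fault → safe_mode]; rule 8 [ticket_escalated ∧ overheat → temp_high]. New: driver_loaded, safe_mode, temp_high.
Round 2: rule 4 [safe_mode ∧ temp_high ∧ fan_spinning → led_green]. New: led_green.
Round 3: rule 5 [led_green ∧ fan_spinning → beep_code_3]; rule 10 [led_green → led_red]. New: beep_code_3, led_red.
Round 4: rule 6 [beep_code_3 ∧ psu_ok → boot_ok]. New: boot_ok.
Round 5: rule 2 [boot_ok → power_on]. New: power_on.
Closure: {beep_code_3, boot_ok, driver_loaded, fan_spinning, gpu_fault, led_green, led_red, network_up, overheat, power_on, psu_ok, replace_psu, safe_mode, temp_high, ticket_escalated, update_required} — 16 facts.

16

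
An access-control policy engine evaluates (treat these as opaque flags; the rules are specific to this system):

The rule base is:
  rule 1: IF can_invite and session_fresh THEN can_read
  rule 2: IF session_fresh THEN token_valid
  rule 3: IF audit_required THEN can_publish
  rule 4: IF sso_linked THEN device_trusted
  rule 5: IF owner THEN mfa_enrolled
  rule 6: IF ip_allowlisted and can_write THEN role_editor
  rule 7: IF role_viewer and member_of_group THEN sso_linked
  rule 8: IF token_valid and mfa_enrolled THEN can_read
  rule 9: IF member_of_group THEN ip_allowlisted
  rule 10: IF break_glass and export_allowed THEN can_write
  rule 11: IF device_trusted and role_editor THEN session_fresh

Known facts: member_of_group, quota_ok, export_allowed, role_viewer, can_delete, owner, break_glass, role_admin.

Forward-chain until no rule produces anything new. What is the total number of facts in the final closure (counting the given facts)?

Round 1: rule 5 [IF owner THEN mfa_enrolled]; rule 7 [IF role_viewer and member_of_group THEN sso_linked]; rule 9 [IF member_of_group THEN ip_allowlisted]; rule 10 [IF break_glass and export_allowed THEN can_write]. New: mfa_enrolled, sso_linked, ip_allowlisted, can_write.
Round 2: rule 4 [IF sso_linked THEN device_trusted]; rule 6 [IF ip_allowlisted and can_write THEN role_editor]. New: device_trusted, role_editor.
Round 3: rule 11 [IF device_trusted and role_editor THEN session_fresh]. New: session_fresh.
Round 4: rule 2 [IF session_fresh THEN token_valid]. New: token_valid.
Round 5: rule 8 [IF token_valid and mfa_enrolled THEN can_read]. New: can_read.
Closure: {break_glass, can_delete, can_read, can_write, device_trusted, export_allowed, ip_allowlisted, member_of_group, mfa_enrolled, owner, quota_ok, role_admin, role_editor, role_viewer, session_fresh, sso_linked, token_valid} — 17 facts.

17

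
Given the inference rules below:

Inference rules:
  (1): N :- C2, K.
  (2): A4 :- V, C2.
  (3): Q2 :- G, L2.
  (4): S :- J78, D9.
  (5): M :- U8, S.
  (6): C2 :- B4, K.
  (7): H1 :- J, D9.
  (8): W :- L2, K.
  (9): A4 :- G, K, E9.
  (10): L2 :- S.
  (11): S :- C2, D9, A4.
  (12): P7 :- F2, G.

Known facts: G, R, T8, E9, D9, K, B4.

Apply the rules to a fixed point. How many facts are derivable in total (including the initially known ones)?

[1] (6) [C2 :- B4, K.]; (9) [A4 :- G, K, E9.]. ⇒ new: C2, A4.
[2] (1) [N :- C2, K.]; (11) [S :- C2, D9, A4.]. ⇒ new: N, S.
[3] (10) [L2 :- S.]. ⇒ new: L2.
[4] (3) [Q2 :- G, L2.]; (8) [W :- L2, K.]. ⇒ new: Q2, W.
Closure: {A4, B4, C2, D9, E9, G, K, L2, N, Q2, R, S, T8, W} — 14 facts.

14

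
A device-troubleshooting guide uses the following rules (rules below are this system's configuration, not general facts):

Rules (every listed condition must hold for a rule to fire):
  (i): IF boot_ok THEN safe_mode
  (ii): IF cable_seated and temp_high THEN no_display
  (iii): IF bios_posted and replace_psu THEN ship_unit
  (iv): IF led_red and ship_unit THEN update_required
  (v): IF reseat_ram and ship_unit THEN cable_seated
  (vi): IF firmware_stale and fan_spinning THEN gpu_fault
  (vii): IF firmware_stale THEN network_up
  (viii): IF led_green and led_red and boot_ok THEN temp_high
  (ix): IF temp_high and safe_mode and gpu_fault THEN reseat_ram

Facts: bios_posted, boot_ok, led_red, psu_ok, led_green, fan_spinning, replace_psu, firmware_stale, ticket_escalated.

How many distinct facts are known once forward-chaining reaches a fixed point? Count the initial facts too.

18

Round 1: (i) [IF boot_ok THEN safe_mode]; (iii) [IF bios_posted and replace_psu THEN ship_unit]; (vi) [IF firmware_stale and fan_spinning THEN gpu_fault]; (vii) [IF firmware_stale THEN network_up]; (viii) [IF led_green and led_red and boot_ok THEN temp_high]. Adds safe_mode, ship_unit, gpu_fault, network_up, temp_high.
Round 2: (iv) [IF led_red and ship_unit THEN update_required]; (ix) [IF temp_high and safe_mode and gpu_fault THEN reseat_ram]. Adds update_required, reseat_ram.
Round 3: (v) [IF reseat_ram and ship_unit THEN cable_seated]. Adds cable_seated.
Round 4: (ii) [IF cable_seated and temp_high THEN no_display]. Adds no_display.
Closure: {bios_posted, boot_ok, cable_seated, fan_spinning, firmware_stale, gpu_fault, led_green, led_red, network_up, no_display, psu_ok, replace_psu, reseat_ram, safe_mode, ship_unit, temp_high, ticket_escalated, update_required} — 18 facts.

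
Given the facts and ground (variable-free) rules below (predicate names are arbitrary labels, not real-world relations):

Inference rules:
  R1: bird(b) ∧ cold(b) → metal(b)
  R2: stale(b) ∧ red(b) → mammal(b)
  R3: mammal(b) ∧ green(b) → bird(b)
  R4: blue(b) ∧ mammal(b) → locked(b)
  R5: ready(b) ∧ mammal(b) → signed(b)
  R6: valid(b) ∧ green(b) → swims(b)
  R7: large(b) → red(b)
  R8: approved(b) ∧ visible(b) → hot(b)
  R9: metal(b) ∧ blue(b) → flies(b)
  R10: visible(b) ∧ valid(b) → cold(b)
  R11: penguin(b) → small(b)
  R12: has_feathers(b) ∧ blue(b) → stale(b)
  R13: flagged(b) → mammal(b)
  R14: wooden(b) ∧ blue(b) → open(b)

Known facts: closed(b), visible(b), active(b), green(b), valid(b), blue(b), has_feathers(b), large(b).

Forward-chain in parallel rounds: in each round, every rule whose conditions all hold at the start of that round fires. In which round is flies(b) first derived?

5

[1] R6 [valid(b) ∧ green(b) → swims(b)]; R7 [large(b) → red(b)]; R10 [visible(b) ∧ valid(b) → cold(b)]; R12 [has_feathers(b) ∧ blue(b) → stale(b)]. ⇒ new: swims(b), red(b), cold(b), stale(b).
[2] R2 [stale(b) ∧ red(b) → mammal(b)]. ⇒ new: mammal(b).
[3] R3 [mammal(b) ∧ green(b) → bird(b)]; R4 [blue(b) ∧ mammal(b) → locked(b)]. ⇒ new: bird(b), locked(b).
[4] R1 [bird(b) ∧ cold(b) → metal(b)]. ⇒ new: metal(b).
[5] R9 [metal(b) ∧ blue(b) → flies(b)]. ⇒ new: flies(b).
flies(b) first appears in round 5.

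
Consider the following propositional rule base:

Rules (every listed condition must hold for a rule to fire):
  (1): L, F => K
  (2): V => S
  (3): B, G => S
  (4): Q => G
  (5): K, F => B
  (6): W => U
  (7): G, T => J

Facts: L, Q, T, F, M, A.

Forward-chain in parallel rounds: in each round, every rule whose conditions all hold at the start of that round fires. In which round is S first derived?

3

Round 1: (1) [L, F => K]; (4) [Q => G]. Adds K, G.
Round 2: (5) [K, F => B]; (7) [G, T => J]. Adds B, J.
Round 3: (3) [B, G => S]. Adds S.
S first appears in round 3.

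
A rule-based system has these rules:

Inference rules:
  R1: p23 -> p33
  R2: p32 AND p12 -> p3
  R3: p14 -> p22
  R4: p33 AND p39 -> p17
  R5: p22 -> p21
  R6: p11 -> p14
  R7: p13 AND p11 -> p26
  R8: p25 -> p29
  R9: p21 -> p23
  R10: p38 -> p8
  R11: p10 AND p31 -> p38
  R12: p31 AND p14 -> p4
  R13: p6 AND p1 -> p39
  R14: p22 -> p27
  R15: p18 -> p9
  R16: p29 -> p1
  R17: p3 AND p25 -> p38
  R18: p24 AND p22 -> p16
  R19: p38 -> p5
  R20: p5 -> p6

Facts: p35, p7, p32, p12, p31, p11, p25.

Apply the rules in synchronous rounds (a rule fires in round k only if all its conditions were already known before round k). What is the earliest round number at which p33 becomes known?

Round 1 — R2, R6, R8, derive p3, p14, p29.
Round 2 — R3, R12, R16, R17, derive p22, p4, p1, p38.
Round 3 — R5, R10, R14, R19, derive p21, p8, p27, p5.
Round 4 — R9, R20, derive p23, p6.
Round 5 — R1, R13, derive p33, p39.
p33 first appears in round 5.

5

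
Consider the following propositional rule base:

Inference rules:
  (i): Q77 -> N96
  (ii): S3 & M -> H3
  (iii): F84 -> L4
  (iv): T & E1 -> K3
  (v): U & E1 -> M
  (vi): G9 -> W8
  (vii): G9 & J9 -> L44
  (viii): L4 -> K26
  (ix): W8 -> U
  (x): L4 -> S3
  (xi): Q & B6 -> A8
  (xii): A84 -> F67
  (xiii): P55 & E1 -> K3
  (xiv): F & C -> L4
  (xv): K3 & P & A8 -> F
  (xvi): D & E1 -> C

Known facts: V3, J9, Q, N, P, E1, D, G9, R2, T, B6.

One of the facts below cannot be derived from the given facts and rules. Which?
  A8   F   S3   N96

N96

Round 1: (iv) [T & E1 -> K3]; (vi) [G9 -> W8]; (vii) [G9 & J9 -> L44]; (xi) [Q & B6 -> A8]; (xvi) [D & E1 -> C]. New: K3, W8, L44, A8, C.
Round 2: (ix) [W8 -> U]; (xv) [K3 & P & A8 -> F]. New: U, F.
Round 3: (v) [U & E1 -> M]; (xiv) [F & C -> L4]. New: M, L4.
Round 4: (viii) [L4 -> K26]; (x) [L4 -> S3]. New: K26, S3.
Round 5: (ii) [S3 & M -> H3]. New: H3.
Derived: F (round 2), A8 (round 1), S3 (round 4). N96 never appears in any round.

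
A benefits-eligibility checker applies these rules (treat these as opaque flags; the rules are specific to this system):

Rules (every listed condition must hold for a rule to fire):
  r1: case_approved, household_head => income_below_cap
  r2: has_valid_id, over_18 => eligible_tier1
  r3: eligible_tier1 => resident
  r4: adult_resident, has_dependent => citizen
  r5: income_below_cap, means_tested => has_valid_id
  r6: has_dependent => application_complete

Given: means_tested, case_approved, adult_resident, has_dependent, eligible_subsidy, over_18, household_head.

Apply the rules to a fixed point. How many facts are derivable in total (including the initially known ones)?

Round 1 — r1, r4, r6, derive income_below_cap, citizen, application_complete.
Round 2 — r5, derive has_valid_id.
Round 3 — r2, derive eligible_tier1.
Round 4 — r3, derive resident.
Closure: {adult_resident, application_complete, case_approved, citizen, eligible_subsidy, eligible_tier1, has_dependent, has_valid_id, household_head, income_below_cap, means_tested, over_18, resident} — 13 facts.

13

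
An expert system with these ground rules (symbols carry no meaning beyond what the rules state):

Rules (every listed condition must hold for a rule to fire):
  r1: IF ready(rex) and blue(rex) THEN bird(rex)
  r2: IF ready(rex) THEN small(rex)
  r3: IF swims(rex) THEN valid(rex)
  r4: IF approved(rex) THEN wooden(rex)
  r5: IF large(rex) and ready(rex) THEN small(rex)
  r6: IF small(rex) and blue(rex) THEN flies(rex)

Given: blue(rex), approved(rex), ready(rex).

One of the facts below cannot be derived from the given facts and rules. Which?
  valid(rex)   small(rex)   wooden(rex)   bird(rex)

valid(rex)

Round 1: r1 [IF ready(rex) and blue(rex) THEN bird(rex)]; r2 [IF ready(rex) THEN small(rex)]; r4 [IF approved(rex) THEN wooden(rex)]. New: bird(rex), small(rex), wooden(rex).
Round 2: r6 [IF small(rex) and blue(rex) THEN flies(rex)]. New: flies(rex).
Derived: small(rex) (round 1), wooden(rex) (round 1), bird(rex) (round 1). valid(rex) never appears in any round.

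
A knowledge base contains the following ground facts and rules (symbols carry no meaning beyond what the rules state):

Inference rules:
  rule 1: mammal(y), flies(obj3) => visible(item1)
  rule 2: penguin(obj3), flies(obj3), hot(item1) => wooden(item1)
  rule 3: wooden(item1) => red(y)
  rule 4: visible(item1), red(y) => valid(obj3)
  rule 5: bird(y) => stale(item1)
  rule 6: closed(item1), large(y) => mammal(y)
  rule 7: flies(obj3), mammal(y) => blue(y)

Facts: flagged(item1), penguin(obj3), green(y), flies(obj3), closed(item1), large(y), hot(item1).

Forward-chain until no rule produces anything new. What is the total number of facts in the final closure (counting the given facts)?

13

Round 1 — rule 2, rule 6, derive wooden(item1), mammal(y).
Round 2 — rule 1, rule 3, rule 7, derive visible(item1), red(y), blue(y).
Round 3 — rule 4, derive valid(obj3).
Closure: {blue(y), closed(item1), flagged(item1), flies(obj3), green(y), hot(item1), large(y), mammal(y), penguin(obj3), red(y), valid(obj3), visible(item1), wooden(item1)} — 13 facts.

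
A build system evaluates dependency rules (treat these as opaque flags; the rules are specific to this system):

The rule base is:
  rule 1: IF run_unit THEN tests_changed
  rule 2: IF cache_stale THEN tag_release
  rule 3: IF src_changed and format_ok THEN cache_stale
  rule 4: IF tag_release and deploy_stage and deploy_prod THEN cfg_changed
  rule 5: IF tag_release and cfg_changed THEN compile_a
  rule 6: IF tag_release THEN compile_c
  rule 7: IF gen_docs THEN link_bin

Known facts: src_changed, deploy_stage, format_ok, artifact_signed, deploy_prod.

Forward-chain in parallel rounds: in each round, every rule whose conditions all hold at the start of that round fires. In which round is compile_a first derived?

4

Round 1: rule 3 [IF src_changed and format_ok THEN cache_stale]. New: cache_stale.
Round 2: rule 2 [IF cache_stale THEN tag_release]. New: tag_release.
Round 3: rule 4 [IF tag_release and deploy_stage and deploy_prod THEN cfg_changed]; rule 6 [IF tag_release THEN compile_c]. New: cfg_changed, compile_c.
Round 4: rule 5 [IF tag_release and cfg_changed THEN compile_a]. New: compile_a.
compile_a first appears in round 4.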